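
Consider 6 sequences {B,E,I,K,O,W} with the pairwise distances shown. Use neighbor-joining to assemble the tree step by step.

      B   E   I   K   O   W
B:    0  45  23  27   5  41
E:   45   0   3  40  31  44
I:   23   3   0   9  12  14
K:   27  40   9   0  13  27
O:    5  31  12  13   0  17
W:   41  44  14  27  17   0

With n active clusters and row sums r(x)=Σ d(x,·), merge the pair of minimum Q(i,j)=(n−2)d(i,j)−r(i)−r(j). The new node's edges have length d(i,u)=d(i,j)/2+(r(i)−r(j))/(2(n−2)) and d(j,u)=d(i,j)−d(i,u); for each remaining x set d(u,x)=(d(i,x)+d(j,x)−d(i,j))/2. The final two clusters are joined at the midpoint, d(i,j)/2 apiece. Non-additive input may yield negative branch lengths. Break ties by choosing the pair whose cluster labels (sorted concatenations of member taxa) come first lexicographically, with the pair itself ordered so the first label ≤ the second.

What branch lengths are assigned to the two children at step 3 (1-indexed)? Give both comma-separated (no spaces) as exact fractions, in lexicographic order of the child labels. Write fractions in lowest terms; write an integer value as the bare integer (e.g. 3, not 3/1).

141/16,139/16

iteration 1: select E,I (d=3, Q=-212); attach at lengths (57/4, -45/4); label the merged cluster EI
  updated: d(B,EI)=65/2, d(EI,K)=23, d(EI,O)=20, d(EI,W)=55/2
iteration 2: select B,O (d=5, Q=-291/2); attach at lengths (131/12, -71/12); label the merged cluster BO
  updated: d(BO,EI)=95/4, d(BO,K)=35/2, d(BO,W)=53/2
iteration 3: select BO,K (d=35/2, Q=-401/4); attach at lengths (141/16, 139/16); label the merged cluster BKO
  updated: d(BKO,EI)=117/8, d(BKO,W)=18
iteration 4: select BKO,EI (d=117/8, Q=-481/8); attach at lengths (41/16, 193/16); label the merged cluster BEIKO
  updated: d(BEIKO,W)=247/16
iteration 5: select BEIKO,W (d=247/16); attach at lengths (247/32, 247/32); label the merged cluster BEIKOW
final tree: ((((B:131/12,O:-71/12):141/16,K:139/16):41/16,(E:57/4,I:-45/4):193/16):247/32,W:247/32)
total length: 889/16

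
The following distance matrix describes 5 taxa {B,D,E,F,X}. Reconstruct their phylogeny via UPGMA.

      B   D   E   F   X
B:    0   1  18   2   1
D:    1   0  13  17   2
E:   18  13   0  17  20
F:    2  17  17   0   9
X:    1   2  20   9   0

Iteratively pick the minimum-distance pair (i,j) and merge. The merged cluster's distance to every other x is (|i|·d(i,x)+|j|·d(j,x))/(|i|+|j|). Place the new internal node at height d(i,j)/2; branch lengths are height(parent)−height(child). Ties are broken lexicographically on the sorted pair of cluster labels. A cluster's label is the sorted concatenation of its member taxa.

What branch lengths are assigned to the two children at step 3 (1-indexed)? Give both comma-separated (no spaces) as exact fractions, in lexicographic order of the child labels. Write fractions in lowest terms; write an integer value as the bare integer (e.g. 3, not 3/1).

47/12,14/3

iteration 1: select B,D (d=1); attach at lengths (1/2, 1/2); label the merged cluster BD
  updated: d(BD,E)=31/2, d(BD,F)=19/2, d(BD,X)=3/2
iteration 2: select BD,X (d=3/2); attach at lengths (1/4, 3/4); label the merged cluster BDX
  updated: d(BDX,E)=17, d(BDX,F)=28/3
iteration 3: select BDX,F (d=28/3); attach at lengths (47/12, 14/3); label the merged cluster BDFX
  updated: d(BDFX,E)=17
iteration 4: select BDFX,E (d=17); attach at lengths (23/6, 17/2); label the merged cluster BDEFX
final tree: ((((B:1/2,D:1/2):1/4,X:3/4):47/12,F:14/3):23/6,E:17/2)
total length: 275/12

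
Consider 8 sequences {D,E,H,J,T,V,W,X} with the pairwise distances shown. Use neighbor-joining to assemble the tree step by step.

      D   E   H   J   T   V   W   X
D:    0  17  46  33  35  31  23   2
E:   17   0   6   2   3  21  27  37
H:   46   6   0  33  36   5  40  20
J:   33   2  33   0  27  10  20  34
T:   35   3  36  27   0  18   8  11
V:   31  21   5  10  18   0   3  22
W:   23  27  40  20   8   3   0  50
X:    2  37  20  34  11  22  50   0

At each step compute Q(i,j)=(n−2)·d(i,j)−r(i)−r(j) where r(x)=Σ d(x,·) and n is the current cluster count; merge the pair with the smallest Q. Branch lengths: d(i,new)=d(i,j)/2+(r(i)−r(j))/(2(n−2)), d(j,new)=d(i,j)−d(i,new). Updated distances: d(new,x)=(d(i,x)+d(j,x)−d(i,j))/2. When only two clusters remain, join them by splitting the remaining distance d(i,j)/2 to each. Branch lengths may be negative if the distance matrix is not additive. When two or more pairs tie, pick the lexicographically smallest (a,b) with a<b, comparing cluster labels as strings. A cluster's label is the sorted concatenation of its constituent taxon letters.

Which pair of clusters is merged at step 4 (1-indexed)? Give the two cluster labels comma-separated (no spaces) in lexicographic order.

E,J

1. join D+X (d=2, Q=-351) ⇒ DX; edges |D|=23/12, |X|=1/12
  updated: d(DX,E)=26, d(DX,H)=32, d(DX,J)=65/2, d(DX,T)=22, d(DX,V)=51/2, d(DX,W)=71/2
2. join H+V (d=5, Q=-419/2) ⇒ HV; edges |H|=189/20, |V|=-89/20
  updated: d(DX,HV)=105/4, d(E,HV)=11, d(HV,J)=19, d(HV,T)=49/2, d(HV,W)=19
3. join T+W (d=8, Q=-162) ⇒ TW; edges |T|=7/8, |W|=57/8
  updated: d(DX,TW)=99/4, d(E,TW)=11, d(HV,TW)=71/4, d(J,TW)=39/2
4. join E+J (d=2, Q=-117) ⇒ EJ; edges |E|=-17/6, |J|=29/6
  updated: d(DX,EJ)=113/4, d(EJ,HV)=14, d(EJ,TW)=57/4
5. join DX+TW (d=99/4, Q=-173/2) ⇒ DTWX; edges |DX|=18, |TW|=27/4
  updated: d(DTWX,EJ)=71/8, d(DTWX,HV)=77/8
6. join DTWX+EJ (d=71/8, Q=-65/2) ⇒ DEJTWX; edges |DTWX|=9/4, |EJ|=53/8
  updated: d(DEJTWX,HV)=59/8
7. join DEJTWX+HV (d=59/8) ⇒ DEHJTVWX; edges |DEJTWX|=59/16, |HV|=59/16
final tree: ((((D:23/12,X:1/12):18,(T:7/8,W:57/8):27/4):9/4,(E:-17/6,J:29/6):53/8):59/16,(H:189/20,V:-89/20):59/16)
total length: 58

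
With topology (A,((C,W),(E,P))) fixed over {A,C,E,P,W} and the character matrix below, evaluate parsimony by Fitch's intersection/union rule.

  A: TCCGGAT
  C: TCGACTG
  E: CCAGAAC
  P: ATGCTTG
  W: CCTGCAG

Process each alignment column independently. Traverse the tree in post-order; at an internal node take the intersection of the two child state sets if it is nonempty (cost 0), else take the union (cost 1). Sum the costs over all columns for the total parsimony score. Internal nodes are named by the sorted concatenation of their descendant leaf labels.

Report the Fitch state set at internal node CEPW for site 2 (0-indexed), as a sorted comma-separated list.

G

site 0, node CW: C={T} ∪ W={C} → {C,T} (+1)
site 0, node EP: E={C} ∪ P={A} → {A,C} (+1)
site 0, node CEPW: CW={C,T} ∩ EP={A,C} → {C} (+0)
site 0, node ACEPW: A={T} ∪ CEPW={C} → {C,T} (+1)
site 1, node CW: C={C} ∩ W={C} → {C} (+0)
site 1, node EP: E={C} ∪ P={T} → {C,T} (+1)
site 1, node CEPW: CW={C} ∩ EP={C,T} → {C} (+0)
site 1, node ACEPW: A={C} ∩ CEPW={C} → {C} (+0)
site 2, node CW: C={G} ∪ W={T} → {G,T} (+1)
site 2, node EP: E={A} ∪ P={G} → {A,G} (+1)
site 2, node CEPW: CW={G,T} ∩ EP={A,G} → {G} (+0)
site 2, node ACEPW: A={C} ∪ CEPW={G} → {C,G} (+1)
site 3, node CW: C={A} ∪ W={G} → {A,G} (+1)
site 3, node EP: E={G} ∪ P={C} → {C,G} (+1)
site 3, node CEPW: CW={A,G} ∩ EP={C,G} → {G} (+0)
site 3, node ACEPW: A={G} ∩ CEPW={G} → {G} (+0)
site 4, node CW: C={C} ∩ W={C} → {C} (+0)
site 4, node EP: E={A} ∪ P={T} → {A,T} (+1)
site 4, node CEPW: CW={C} ∪ EP={A,T} → {A,C,T} (+1)
site 4, node ACEPW: A={G} ∪ CEPW={A,C,T} → {A,C,G,T} (+1)
site 5, node CW: C={T} ∪ W={A} → {A,T} (+1)
site 5, node EP: E={A} ∪ P={T} → {A,T} (+1)
site 5, node CEPW: CW={A,T} ∩ EP={A,T} → {A,T} (+0)
site 5, node ACEPW: A={A} ∩ CEPW={A,T} → {A} (+0)
site 6, node CW: C={G} ∩ W={G} → {G} (+0)
site 6, node EP: E={C} ∪ P={G} → {C,G} (+1)
site 6, node CEPW: CW={G} ∩ EP={C,G} → {G} (+0)
site 6, node ACEPW: A={T} ∪ CEPW={G} → {G,T} (+1)
per-site changes: [3, 1, 3, 2, 3, 2, 2]; total = 16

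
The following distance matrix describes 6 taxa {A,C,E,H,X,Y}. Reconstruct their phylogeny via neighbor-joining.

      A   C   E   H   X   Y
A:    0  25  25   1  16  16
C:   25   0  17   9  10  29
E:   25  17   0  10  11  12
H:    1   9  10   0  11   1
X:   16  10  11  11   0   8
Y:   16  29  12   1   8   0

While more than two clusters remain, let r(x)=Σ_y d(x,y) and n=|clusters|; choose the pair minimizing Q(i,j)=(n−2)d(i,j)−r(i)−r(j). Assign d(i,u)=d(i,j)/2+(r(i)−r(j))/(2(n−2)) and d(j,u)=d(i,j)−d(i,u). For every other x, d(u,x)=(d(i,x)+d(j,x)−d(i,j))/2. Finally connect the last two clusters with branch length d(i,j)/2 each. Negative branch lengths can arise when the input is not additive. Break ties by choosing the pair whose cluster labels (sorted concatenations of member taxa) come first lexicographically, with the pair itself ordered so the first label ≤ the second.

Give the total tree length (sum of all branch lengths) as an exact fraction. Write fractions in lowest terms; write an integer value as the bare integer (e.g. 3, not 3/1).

521/16

iteration 1: select A,H (d=1, Q=-111); attach at lengths (55/8, -47/8); label the merged cluster AH
  updated: d(AH,C)=33/2, d(AH,E)=17, d(AH,X)=13, d(AH,Y)=8
iteration 2: select AH,Y (d=8, Q=-175/2); attach at lengths (43/12, 53/12); label the merged cluster AHY
  updated: d(AHY,C)=75/4, d(AHY,E)=21/2, d(AHY,X)=13/2
iteration 3: select AHY,E (d=21/2, Q=-213/4); attach at lengths (73/16, 95/16); label the merged cluster AEHY
  updated: d(AEHY,C)=101/8, d(AEHY,X)=7/2
iteration 4: select AEHY,C (d=101/8, Q=-209/8); attach at lengths (49/16, 153/16); label the merged cluster ACEHY
  updated: d(ACEHY,X)=7/16
iteration 5: select ACEHY,X (d=7/16); attach at lengths (7/32, 7/32); label the merged cluster ACEHXY
final tree: (((((A:55/8,H:-47/8):43/12,Y:53/12):73/16,E:95/16):49/16,C:153/16):7/32,X:7/32)
total length: 521/16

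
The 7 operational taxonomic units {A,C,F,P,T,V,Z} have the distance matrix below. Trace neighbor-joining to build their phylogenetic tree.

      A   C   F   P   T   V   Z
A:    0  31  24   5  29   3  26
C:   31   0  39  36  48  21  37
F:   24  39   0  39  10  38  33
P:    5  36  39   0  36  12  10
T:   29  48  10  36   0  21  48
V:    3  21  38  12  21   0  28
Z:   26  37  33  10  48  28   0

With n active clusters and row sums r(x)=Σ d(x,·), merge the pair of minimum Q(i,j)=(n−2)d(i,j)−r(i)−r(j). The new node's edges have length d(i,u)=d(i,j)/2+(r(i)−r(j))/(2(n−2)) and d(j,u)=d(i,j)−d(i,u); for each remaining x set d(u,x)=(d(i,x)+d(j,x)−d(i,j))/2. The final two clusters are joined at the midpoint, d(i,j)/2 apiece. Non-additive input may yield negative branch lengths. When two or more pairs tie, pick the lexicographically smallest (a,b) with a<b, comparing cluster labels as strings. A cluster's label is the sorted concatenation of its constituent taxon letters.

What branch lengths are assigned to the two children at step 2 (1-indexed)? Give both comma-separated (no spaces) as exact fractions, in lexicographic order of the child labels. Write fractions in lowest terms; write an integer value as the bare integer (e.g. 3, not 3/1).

1. join F+T (d=10, Q=-325) ⇒ FT; edges |F|=41/10, |T|=59/10
  updated: d(A,FT)=43/2, d(C,FT)=77/2, d(FT,P)=65/2, d(FT,V)=49/2, d(FT,Z)=71/2
2. join P+Z (d=10, Q=-192) ⇒ PZ; edges |P|=-1/8, |Z|=81/8
  updated: d(A,PZ)=21/2, d(C,PZ)=63/2, d(FT,PZ)=29, d(PZ,V)=15
3. join C+V (d=21, Q=-245/2) ⇒ CV; edges |C|=81/4, |V|=3/4
  updated: d(A,CV)=13/2, d(CV,FT)=21, d(CV,PZ)=51/4
4. join A+PZ (d=21/2, Q=-279/4) ⇒ APZ; edges |A|=29/16, |PZ|=139/16
  updated: d(APZ,CV)=35/8, d(APZ,FT)=20
5. join APZ+CV (d=35/8, Q=-363/8) ⇒ ACPVZ; edges |APZ|=27/16, |CV|=43/16
  updated: d(ACPVZ,FT)=293/16
6. join ACPVZ+FT (d=293/16) ⇒ ACFPTVZ; edges |ACPVZ|=293/32, |FT|=293/32
final tree: (((A:29/16,(P:-1/8,Z:81/8):139/16):27/16,(C:81/4,V:3/4):43/16):293/32,(F:41/10,T:59/10):293/32)
total length: 1187/16

-1/8,81/8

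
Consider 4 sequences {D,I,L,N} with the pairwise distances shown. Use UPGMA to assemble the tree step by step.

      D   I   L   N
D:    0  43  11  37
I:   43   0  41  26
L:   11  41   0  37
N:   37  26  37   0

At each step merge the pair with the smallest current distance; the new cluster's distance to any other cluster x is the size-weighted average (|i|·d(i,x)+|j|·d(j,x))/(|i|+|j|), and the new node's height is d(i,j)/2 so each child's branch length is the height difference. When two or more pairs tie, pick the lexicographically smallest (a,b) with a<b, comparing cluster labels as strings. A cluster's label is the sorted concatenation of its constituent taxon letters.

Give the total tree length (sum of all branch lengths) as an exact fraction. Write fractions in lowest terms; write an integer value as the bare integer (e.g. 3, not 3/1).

1. join D+L (d=11) ⇒ DL; edges |D|=11/2, |L|=11/2
  updated: d(DL,I)=42, d(DL,N)=37
2. join I+N (d=26) ⇒ IN; edges |I|=13, |N|=13
  updated: d(DL,IN)=79/2
3. join DL+IN (d=79/2) ⇒ DILN; edges |DL|=57/4, |IN|=27/4
final tree: ((D:11/2,L:11/2):57/4,(I:13,N:13):27/4)
total length: 58

58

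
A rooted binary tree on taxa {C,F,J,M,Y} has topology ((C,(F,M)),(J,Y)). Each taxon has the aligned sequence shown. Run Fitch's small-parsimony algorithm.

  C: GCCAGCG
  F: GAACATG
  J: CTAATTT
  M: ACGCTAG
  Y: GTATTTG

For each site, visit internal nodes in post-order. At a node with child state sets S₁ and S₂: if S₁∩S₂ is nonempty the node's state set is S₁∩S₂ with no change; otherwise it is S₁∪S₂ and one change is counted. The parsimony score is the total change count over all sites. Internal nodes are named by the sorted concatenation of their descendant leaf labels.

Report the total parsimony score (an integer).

FM@0: {G} ∪ {A} = {A,G} (union, +1)
CFM@0: {G} ∩ {A,G} = {G} (intersection, +0)
JY@0: {C} ∪ {G} = {C,G} (union, +1)
CFJMY@0: {G} ∩ {C,G} = {G} (intersection, +0)
FM@1: {A} ∪ {C} = {A,C} (union, +1)
CFM@1: {C} ∩ {A,C} = {C} (intersection, +0)
JY@1: {T} ∩ {T} = {T} (intersection, +0)
CFJMY@1: {C} ∪ {T} = {C,T} (union, +1)
FM@2: {A} ∪ {G} = {A,G} (union, +1)
CFM@2: {C} ∪ {A,G} = {A,C,G} (union, +1)
JY@2: {A} ∩ {A} = {A} (intersection, +0)
CFJMY@2: {A,C,G} ∩ {A} = {A} (intersection, +0)
FM@3: {C} ∩ {C} = {C} (intersection, +0)
CFM@3: {A} ∪ {C} = {A,C} (union, +1)
JY@3: {A} ∪ {T} = {A,T} (union, +1)
CFJMY@3: {A,C} ∩ {A,T} = {A} (intersection, +0)
FM@4: {A} ∪ {T} = {A,T} (union, +1)
CFM@4: {G} ∪ {A,T} = {A,G,T} (union, +1)
JY@4: {T} ∩ {T} = {T} (intersection, +0)
CFJMY@4: {A,G,T} ∩ {T} = {T} (intersection, +0)
FM@5: {T} ∪ {A} = {A,T} (union, +1)
CFM@5: {C} ∪ {A,T} = {A,C,T} (union, +1)
JY@5: {T} ∩ {T} = {T} (intersection, +0)
CFJMY@5: {A,C,T} ∩ {T} = {T} (intersection, +0)
FM@6: {G} ∩ {G} = {G} (intersection, +0)
CFM@6: {G} ∩ {G} = {G} (intersection, +0)
JY@6: {T} ∪ {G} = {G,T} (union, +1)
CFJMY@6: {G} ∩ {G,T} = {G} (intersection, +0)
per-site changes: [2, 2, 2, 2, 2, 2, 1]; total = 13

13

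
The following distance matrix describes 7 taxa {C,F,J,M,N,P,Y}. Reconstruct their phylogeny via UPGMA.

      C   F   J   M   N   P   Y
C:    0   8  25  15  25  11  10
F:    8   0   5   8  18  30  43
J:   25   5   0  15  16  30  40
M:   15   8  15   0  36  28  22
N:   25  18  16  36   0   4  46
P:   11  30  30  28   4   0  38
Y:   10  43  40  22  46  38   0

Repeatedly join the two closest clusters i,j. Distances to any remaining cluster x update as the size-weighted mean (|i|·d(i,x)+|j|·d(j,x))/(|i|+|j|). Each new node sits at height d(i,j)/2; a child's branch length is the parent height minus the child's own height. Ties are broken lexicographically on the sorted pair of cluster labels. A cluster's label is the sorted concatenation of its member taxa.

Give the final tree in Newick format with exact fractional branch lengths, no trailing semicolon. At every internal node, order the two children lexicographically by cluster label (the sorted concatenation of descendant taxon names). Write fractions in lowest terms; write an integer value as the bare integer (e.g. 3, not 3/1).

step 1: merge (N,P) at d=4; branch lengths N→2, P→2; new cluster NP
  updated: d(C,NP)=18, d(F,NP)=24, d(J,NP)=23, d(M,NP)=32, d(NP,Y)=42
step 2: merge (F,J) at d=5; branch lengths F→5/2, J→5/2; new cluster FJ
  updated: d(C,FJ)=33/2, d(FJ,M)=23/2, d(FJ,NP)=47/2, d(FJ,Y)=83/2
step 3: merge (C,Y) at d=10; branch lengths C→5, Y→5; new cluster CY
  updated: d(CY,FJ)=29, d(CY,M)=37/2, d(CY,NP)=30
step 4: merge (FJ,M) at d=23/2; branch lengths FJ→13/4, M→23/4; new cluster FJM
  updated: d(CY,FJM)=51/2, d(FJM,NP)=79/3
step 5: merge (CY,FJM) at d=51/2; branch lengths CY→31/4, FJM→7; new cluster CFJMY
  updated: d(CFJMY,NP)=139/5
step 6: merge (CFJMY,NP) at d=139/5; branch lengths CFJMY→23/20, NP→119/10; new cluster CFJMNPY
final tree: (((C:5,Y:5):31/4,((F:5/2,J:5/2):13/4,M:23/4):7):23/20,(N:2,P:2):119/10)
total length: 279/5

(((C:5,Y:5):31/4,((F:5/2,J:5/2):13/4,M:23/4):7):23/20,(N:2,P:2):119/10)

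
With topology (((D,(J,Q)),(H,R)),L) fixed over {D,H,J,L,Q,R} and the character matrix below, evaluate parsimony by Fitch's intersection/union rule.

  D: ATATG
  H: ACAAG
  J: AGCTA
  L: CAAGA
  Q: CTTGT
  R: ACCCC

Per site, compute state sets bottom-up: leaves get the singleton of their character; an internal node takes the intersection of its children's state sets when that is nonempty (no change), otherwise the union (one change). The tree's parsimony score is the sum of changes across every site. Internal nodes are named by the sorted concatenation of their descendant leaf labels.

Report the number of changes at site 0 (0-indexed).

2

site 0, node JQ: J={A} ∪ Q={C} → {A,C} (+1)
site 0, node DJQ: D={A} ∩ JQ={A,C} → {A} (+0)
site 0, node HR: H={A} ∩ R={A} → {A} (+0)
site 0, node DHJQR: DJQ={A} ∩ HR={A} → {A} (+0)
site 0, node DHJLQR: DHJQR={A} ∪ L={C} → {A,C} (+1)
site 1, node JQ: J={G} ∪ Q={T} → {G,T} (+1)
site 1, node DJQ: D={T} ∩ JQ={G,T} → {T} (+0)
site 1, node HR: H={C} ∩ R={C} → {C} (+0)
site 1, node DHJQR: DJQ={T} ∪ HR={C} → {C,T} (+1)
site 1, node DHJLQR: DHJQR={C,T} ∪ L={A} → {A,C,T} (+1)
site 2, node JQ: J={C} ∪ Q={T} → {C,T} (+1)
site 2, node DJQ: D={A} ∪ JQ={C,T} → {A,C,T} (+1)
site 2, node HR: H={A} ∪ R={C} → {A,C} (+1)
site 2, node DHJQR: DJQ={A,C,T} ∩ HR={A,C} → {A,C} (+0)
site 2, node DHJLQR: DHJQR={A,C} ∩ L={A} → {A} (+0)
site 3, node JQ: J={T} ∪ Q={G} → {G,T} (+1)
site 3, node DJQ: D={T} ∩ JQ={G,T} → {T} (+0)
site 3, node HR: H={A} ∪ R={C} → {A,C} (+1)
site 3, node DHJQR: DJQ={T} ∪ HR={A,C} → {A,C,T} (+1)
site 3, node DHJLQR: DHJQR={A,C,T} ∪ L={G} → {A,C,G,T} (+1)
site 4, node JQ: J={A} ∪ Q={T} → {A,T} (+1)
site 4, node DJQ: D={G} ∪ JQ={A,T} → {A,G,T} (+1)
site 4, node HR: H={G} ∪ R={C} → {C,G} (+1)
site 4, node DHJQR: DJQ={A,G,T} ∩ HR={C,G} → {G} (+0)
site 4, node DHJLQR: DHJQR={G} ∪ L={A} → {A,G} (+1)
per-site changes: [2, 3, 3, 4, 4]; total = 16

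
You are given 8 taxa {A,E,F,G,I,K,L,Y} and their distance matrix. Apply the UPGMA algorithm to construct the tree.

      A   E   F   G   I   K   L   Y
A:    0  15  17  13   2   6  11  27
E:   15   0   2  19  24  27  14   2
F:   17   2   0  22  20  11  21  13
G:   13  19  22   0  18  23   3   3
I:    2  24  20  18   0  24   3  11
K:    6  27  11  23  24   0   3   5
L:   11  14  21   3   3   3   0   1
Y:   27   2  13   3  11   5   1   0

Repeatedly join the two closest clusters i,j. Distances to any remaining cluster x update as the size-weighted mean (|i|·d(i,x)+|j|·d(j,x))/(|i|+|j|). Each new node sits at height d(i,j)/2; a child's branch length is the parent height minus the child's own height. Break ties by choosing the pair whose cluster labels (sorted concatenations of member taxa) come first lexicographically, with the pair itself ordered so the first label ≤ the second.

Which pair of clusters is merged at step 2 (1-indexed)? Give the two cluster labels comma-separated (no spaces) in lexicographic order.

A,I

iteration 1: select L,Y (d=1); attach at lengths (1/2, 1/2); label the merged cluster LY
  updated: d(A,LY)=19, d(E,LY)=8, d(F,LY)=17, d(G,LY)=3, d(I,LY)=7, d(K,LY)=4
iteration 2: select A,I (d=2); attach at lengths (1, 1); label the merged cluster AI
  updated: d(AI,E)=39/2, d(AI,F)=37/2, d(AI,G)=31/2, d(AI,K)=15, d(AI,LY)=13
iteration 3: select E,F (d=2); attach at lengths (1, 1); label the merged cluster EF
  updated: d(AI,EF)=19, d(EF,G)=41/2, d(EF,K)=19, d(EF,LY)=25/2
iteration 4: select G,LY (d=3); attach at lengths (3/2, 1); label the merged cluster GLY
  updated: d(AI,GLY)=83/6, d(EF,GLY)=91/6, d(GLY,K)=31/3
iteration 5: select GLY,K (d=31/3); attach at lengths (11/3, 31/6); label the merged cluster GKLY
  updated: d(AI,GKLY)=113/8, d(EF,GKLY)=129/8
iteration 6: select AI,GKLY (d=113/8); attach at lengths (97/16, 91/48); label the merged cluster AGIKLY
  updated: d(AGIKLY,EF)=205/12
iteration 7: select AGIKLY,EF (d=205/12); attach at lengths (71/48, 181/24); label the merged cluster AEFGIKLY
final tree: (((A:1,I:1):97/16,((G:3/2,(L:1/2,Y:1/2):1):11/3,K:31/6):91/48):71/48,(E:1,F:1):181/24)
total length: 533/16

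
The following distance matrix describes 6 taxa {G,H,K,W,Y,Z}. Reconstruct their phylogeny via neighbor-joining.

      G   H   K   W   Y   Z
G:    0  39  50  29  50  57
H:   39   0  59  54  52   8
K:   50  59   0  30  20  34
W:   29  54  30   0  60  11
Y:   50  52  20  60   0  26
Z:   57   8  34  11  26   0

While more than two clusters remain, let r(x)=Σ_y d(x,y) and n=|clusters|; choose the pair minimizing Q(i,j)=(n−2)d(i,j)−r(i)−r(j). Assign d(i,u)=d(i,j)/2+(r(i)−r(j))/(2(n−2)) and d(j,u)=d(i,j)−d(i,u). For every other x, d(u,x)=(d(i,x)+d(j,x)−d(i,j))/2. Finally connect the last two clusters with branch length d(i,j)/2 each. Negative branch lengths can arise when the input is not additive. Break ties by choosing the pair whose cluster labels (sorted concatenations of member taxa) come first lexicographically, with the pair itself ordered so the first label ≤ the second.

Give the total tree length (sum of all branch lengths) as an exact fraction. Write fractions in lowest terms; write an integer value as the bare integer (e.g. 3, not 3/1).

step 1: merge (K,Y) at d=20, Q=-321; branch lengths K→65/8, Y→95/8; new cluster KY
  updated: d(G,KY)=40, d(H,KY)=91/2, d(KY,W)=35, d(KY,Z)=20
step 2: merge (H,Z) at d=8, Q=-437/2; branch lengths H→149/12, Z→-53/12; new cluster HZ
  updated: d(G,HZ)=44, d(HZ,KY)=115/4, d(HZ,W)=57/2
step 3: merge (G,W) at d=29, Q=-295/2; branch lengths G→157/8, W→75/8; new cluster GW
  updated: d(GW,HZ)=87/4, d(GW,KY)=23
step 4: merge (GW,HZ) at d=87/4, Q=-147/2; branch lengths GW→8, HZ→55/4; new cluster GHWZ
  updated: d(GHWZ,KY)=15
step 5: merge (GHWZ,KY) at d=15; branch lengths GHWZ→15/2, KY→15/2; new cluster GHKWYZ
final tree: (((G:157/8,W:75/8):8,(H:149/12,Z:-53/12):55/4):15/2,(K:65/8,Y:95/8):15/2)
total length: 375/4

375/4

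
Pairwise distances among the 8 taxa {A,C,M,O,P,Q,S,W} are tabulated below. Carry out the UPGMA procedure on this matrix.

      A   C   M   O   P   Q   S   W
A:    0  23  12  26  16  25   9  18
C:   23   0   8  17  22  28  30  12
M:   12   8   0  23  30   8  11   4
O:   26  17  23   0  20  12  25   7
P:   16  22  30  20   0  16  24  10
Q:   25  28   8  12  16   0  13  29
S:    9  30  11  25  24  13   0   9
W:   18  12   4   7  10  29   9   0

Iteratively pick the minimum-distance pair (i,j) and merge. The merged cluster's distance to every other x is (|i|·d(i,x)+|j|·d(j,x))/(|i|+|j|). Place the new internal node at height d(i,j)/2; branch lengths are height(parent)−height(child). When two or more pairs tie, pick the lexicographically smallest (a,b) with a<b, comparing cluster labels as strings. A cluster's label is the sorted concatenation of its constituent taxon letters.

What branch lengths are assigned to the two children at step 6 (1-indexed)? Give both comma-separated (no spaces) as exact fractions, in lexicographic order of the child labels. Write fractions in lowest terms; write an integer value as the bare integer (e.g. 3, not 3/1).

3,9

iteration 1: select M,W (d=4); attach at lengths (2, 2); label the merged cluster MW
  updated: d(A,MW)=15, d(C,MW)=10, d(MW,O)=15, d(MW,P)=20, d(MW,Q)=37/2, d(MW,S)=10
iteration 2: select A,S (d=9); attach at lengths (9/2, 9/2); label the merged cluster AS
  updated: d(AS,C)=53/2, d(AS,MW)=25/2, d(AS,O)=51/2, d(AS,P)=20, d(AS,Q)=19
iteration 3: select C,MW (d=10); attach at lengths (5, 3); label the merged cluster CMW
  updated: d(AS,CMW)=103/6, d(CMW,O)=47/3, d(CMW,P)=62/3, d(CMW,Q)=65/3
iteration 4: select O,Q (d=12); attach at lengths (6, 6); label the merged cluster OQ
  updated: d(AS,OQ)=89/4, d(CMW,OQ)=56/3, d(OQ,P)=18
iteration 5: select AS,CMW (d=103/6); attach at lengths (49/12, 43/12); label the merged cluster ACMSW
  updated: d(ACMSW,OQ)=201/10, d(ACMSW,P)=102/5
iteration 6: select OQ,P (d=18); attach at lengths (3, 9); label the merged cluster OPQ
  updated: d(ACMSW,OPQ)=101/5
iteration 7: select ACMSW,OPQ (d=101/5); attach at lengths (91/60, 11/10); label the merged cluster ACMOPQSW
final tree: (((A:9/2,S:9/2):49/12,(C:5,(M:2,W:2):3):43/12):91/60,((O:6,Q:6):3,P:9):11/10)
total length: 3317/60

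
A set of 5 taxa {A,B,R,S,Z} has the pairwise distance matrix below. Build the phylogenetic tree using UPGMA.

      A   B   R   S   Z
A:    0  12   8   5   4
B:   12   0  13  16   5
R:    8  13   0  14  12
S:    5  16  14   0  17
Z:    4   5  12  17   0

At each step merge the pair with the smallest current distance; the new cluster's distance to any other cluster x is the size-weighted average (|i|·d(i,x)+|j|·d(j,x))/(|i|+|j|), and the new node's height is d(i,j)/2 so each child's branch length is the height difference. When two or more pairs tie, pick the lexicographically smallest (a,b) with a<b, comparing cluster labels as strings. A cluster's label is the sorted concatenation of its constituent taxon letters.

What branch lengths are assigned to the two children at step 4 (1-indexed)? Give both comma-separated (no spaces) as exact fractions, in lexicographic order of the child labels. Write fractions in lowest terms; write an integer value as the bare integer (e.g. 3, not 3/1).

1. join A+Z (d=4) ⇒ AZ; edges |A|=2, |Z|=2
  updated: d(AZ,B)=17/2, d(AZ,R)=10, d(AZ,S)=11
2. join AZ+B (d=17/2) ⇒ ABZ; edges |AZ|=9/4, |B|=17/4
  updated: d(ABZ,R)=11, d(ABZ,S)=38/3
3. join ABZ+R (d=11) ⇒ ABRZ; edges |ABZ|=5/4, |R|=11/2
  updated: d(ABRZ,S)=13
4. join ABRZ+S (d=13) ⇒ ABRSZ; edges |ABRZ|=1, |S|=13/2
final tree: ((((A:2,Z:2):9/4,B:17/4):5/4,R:11/2):1,S:13/2)
total length: 99/4

1,13/2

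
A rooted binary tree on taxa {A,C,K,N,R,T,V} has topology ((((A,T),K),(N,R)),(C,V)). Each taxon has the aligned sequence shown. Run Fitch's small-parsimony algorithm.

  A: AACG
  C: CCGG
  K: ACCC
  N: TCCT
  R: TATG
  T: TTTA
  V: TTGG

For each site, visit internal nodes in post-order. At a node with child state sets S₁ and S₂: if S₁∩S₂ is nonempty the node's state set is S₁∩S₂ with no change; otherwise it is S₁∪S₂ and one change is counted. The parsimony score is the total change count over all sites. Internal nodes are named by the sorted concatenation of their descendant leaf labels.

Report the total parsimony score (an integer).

[col 0] AT: children A:{A}, T:{T} ∪→ {A,T}; cost 1
[col 0] AKT: children AT:{A,T}, K:{A} ∩→ {A}; cost 0
[col 0] NR: children N:{T}, R:{T} ∩→ {T}; cost 0
[col 0] AKNRT: children AKT:{A}, NR:{T} ∪→ {A,T}; cost 1
[col 0] CV: children C:{C}, V:{T} ∪→ {C,T}; cost 1
[col 0] ACKNRTV: children AKNRT:{A,T}, CV:{C,T} ∩→ {T}; cost 0
[col 1] AT: children A:{A}, T:{T} ∪→ {A,T}; cost 1
[col 1] AKT: children AT:{A,T}, K:{C} ∪→ {A,C,T}; cost 1
[col 1] NR: children N:{C}, R:{A} ∪→ {A,C}; cost 1
[col 1] AKNRT: children AKT:{A,C,T}, NR:{A,C} ∩→ {A,C}; cost 0
[col 1] CV: children C:{C}, V:{T} ∪→ {C,T}; cost 1
[col 1] ACKNRTV: children AKNRT:{A,C}, CV:{C,T} ∩→ {C}; cost 0
[col 2] AT: children A:{C}, T:{T} ∪→ {C,T}; cost 1
[col 2] AKT: children AT:{C,T}, K:{C} ∩→ {C}; cost 0
[col 2] NR: children N:{C}, R:{T} ∪→ {C,T}; cost 1
[col 2] AKNRT: children AKT:{C}, NR:{C,T} ∩→ {C}; cost 0
[col 2] CV: children C:{G}, V:{G} ∩→ {G}; cost 0
[col 2] ACKNRTV: children AKNRT:{C}, CV:{G} ∪→ {C,G}; cost 1
[col 3] AT: children A:{G}, T:{A} ∪→ {A,G}; cost 1
[col 3] AKT: children AT:{A,G}, K:{C} ∪→ {A,C,G}; cost 1
[col 3] NR: children N:{T}, R:{G} ∪→ {G,T}; cost 1
[col 3] AKNRT: children AKT:{A,C,G}, NR:{G,T} ∩→ {G}; cost 0
[col 3] CV: children C:{G}, V:{G} ∩→ {G}; cost 0
[col 3] ACKNRTV: children AKNRT:{G}, CV:{G} ∩→ {G}; cost 0
per-site changes: [3, 4, 3, 3]; total = 13

13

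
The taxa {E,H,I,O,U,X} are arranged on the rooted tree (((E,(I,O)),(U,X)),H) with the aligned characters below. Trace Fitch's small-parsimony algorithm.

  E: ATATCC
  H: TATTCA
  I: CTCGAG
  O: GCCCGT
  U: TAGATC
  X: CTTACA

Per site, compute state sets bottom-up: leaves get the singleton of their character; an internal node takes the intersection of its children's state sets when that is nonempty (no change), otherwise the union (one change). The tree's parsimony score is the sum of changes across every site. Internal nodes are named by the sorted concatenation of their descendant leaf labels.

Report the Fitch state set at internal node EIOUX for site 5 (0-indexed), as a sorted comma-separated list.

site 0, node IO: I={C} ∪ O={G} → {C,G} (+1)
site 0, node EIO: E={A} ∪ IO={C,G} → {A,C,G} (+1)
site 0, node UX: U={T} ∪ X={C} → {C,T} (+1)
site 0, node EIOUX: EIO={A,C,G} ∩ UX={C,T} → {C} (+0)
site 0, node EHIOUX: EIOUX={C} ∪ H={T} → {C,T} (+1)
site 1, node IO: I={T} ∪ O={C} → {C,T} (+1)
site 1, node EIO: E={T} ∩ IO={C,T} → {T} (+0)
site 1, node UX: U={A} ∪ X={T} → {A,T} (+1)
site 1, node EIOUX: EIO={T} ∩ UX={A,T} → {T} (+0)
site 1, node EHIOUX: EIOUX={T} ∪ H={A} → {A,T} (+1)
site 2, node IO: I={C} ∩ O={C} → {C} (+0)
site 2, node EIO: E={A} ∪ IO={C} → {A,C} (+1)
site 2, node UX: U={G} ∪ X={T} → {G,T} (+1)
site 2, node EIOUX: EIO={A,C} ∪ UX={G,T} → {A,C,G,T} (+1)
site 2, node EHIOUX: EIOUX={A,C,G,T} ∩ H={T} → {T} (+0)
site 3, node IO: I={G} ∪ O={C} → {C,G} (+1)
site 3, node EIO: E={T} ∪ IO={C,G} → {C,G,T} (+1)
site 3, node UX: U={A} ∩ X={A} → {A} (+0)
site 3, node EIOUX: EIO={C,G,T} ∪ UX={A} → {A,C,G,T} (+1)
site 3, node EHIOUX: EIOUX={A,C,G,T} ∩ H={T} → {T} (+0)
site 4, node IO: I={A} ∪ O={G} → {A,G} (+1)
site 4, node EIO: E={C} ∪ IO={A,G} → {A,C,G} (+1)
site 4, node UX: U={T} ∪ X={C} → {C,T} (+1)
site 4, node EIOUX: EIO={A,C,G} ∩ UX={C,T} → {C} (+0)
site 4, node EHIOUX: EIOUX={C} ∩ H={C} → {C} (+0)
site 5, node IO: I={G} ∪ O={T} → {G,T} (+1)
site 5, node EIO: E={C} ∪ IO={G,T} → {C,G,T} (+1)
site 5, node UX: U={C} ∪ X={A} → {A,C} (+1)
site 5, node EIOUX: EIO={C,G,T} ∩ UX={A,C} → {C} (+0)
site 5, node EHIOUX: EIOUX={C} ∪ H={A} → {A,C} (+1)
per-site changes: [4, 3, 3, 3, 3, 4]; total = 20

C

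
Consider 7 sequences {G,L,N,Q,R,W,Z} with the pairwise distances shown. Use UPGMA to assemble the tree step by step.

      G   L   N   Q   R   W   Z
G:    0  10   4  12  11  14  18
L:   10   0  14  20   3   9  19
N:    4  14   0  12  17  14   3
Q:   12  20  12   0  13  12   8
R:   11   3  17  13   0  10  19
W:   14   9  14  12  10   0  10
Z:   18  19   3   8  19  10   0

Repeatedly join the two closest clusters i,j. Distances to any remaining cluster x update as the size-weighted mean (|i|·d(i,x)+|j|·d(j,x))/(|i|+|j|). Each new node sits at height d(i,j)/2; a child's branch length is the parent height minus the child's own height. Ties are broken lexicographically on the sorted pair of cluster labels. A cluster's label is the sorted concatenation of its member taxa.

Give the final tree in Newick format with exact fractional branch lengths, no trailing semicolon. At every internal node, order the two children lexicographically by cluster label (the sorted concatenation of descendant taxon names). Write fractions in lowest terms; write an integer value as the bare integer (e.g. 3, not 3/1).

((G:17/3,((N:3/2,Z:3/2):7/2,Q:5):2/3):37/24,((L:3/2,R:3/2):13/4,W:19/4):59/24)

1. join L+R (d=3) ⇒ LR; edges |L|=3/2, |R|=3/2
  updated: d(G,LR)=21/2, d(LR,N)=31/2, d(LR,Q)=33/2, d(LR,W)=19/2, d(LR,Z)=19
2. join N+Z (d=3) ⇒ NZ; edges |N|=3/2, |Z|=3/2
  updated: d(G,NZ)=11, d(LR,NZ)=69/4, d(NZ,Q)=10, d(NZ,W)=12
3. join LR+W (d=19/2) ⇒ LRW; edges |LR|=13/4, |W|=19/4
  updated: d(G,LRW)=35/3, d(LRW,NZ)=31/2, d(LRW,Q)=15
4. join NZ+Q (d=10) ⇒ NQZ; edges |NZ|=7/2, |Q|=5
  updated: d(G,NQZ)=34/3, d(LRW,NQZ)=46/3
5. join G+NQZ (d=34/3) ⇒ GNQZ; edges |G|=17/3, |NQZ|=2/3
  updated: d(GNQZ,LRW)=173/12
6. join GNQZ+LRW (d=173/12) ⇒ GLNQRWZ; edges |GNQZ|=37/24, |LRW|=59/24
final tree: ((G:17/3,((N:3/2,Z:3/2):7/2,Q:5):2/3):37/24,((L:3/2,R:3/2):13/4,W:19/4):59/24)
total length: 197/6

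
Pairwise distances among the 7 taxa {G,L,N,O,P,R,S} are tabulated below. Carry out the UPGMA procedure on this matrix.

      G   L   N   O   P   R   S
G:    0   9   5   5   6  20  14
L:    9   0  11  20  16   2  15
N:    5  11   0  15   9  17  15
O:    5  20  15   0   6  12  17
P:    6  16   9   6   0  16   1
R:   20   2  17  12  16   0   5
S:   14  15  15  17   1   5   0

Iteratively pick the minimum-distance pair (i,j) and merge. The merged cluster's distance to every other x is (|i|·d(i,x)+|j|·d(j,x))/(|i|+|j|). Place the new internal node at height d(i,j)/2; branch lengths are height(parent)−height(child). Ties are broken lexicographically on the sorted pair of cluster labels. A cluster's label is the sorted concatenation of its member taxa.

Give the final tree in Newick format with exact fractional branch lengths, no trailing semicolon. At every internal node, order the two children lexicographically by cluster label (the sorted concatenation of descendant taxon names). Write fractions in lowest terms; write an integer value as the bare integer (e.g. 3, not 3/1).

((((G:5/2,N:5/2):5/2,O:5):7/12,(P:1/2,S:1/2):61/12):22/15,(L:1,R:1):121/20)

1. join P+S (d=1) ⇒ PS; edges |P|=1/2, |S|=1/2
  updated: d(G,PS)=10, d(L,PS)=31/2, d(N,PS)=12, d(O,PS)=23/2, d(PS,R)=21/2
2. join L+R (d=2) ⇒ LR; edges |L|=1, |R|=1
  updated: d(G,LR)=29/2, d(LR,N)=14, d(LR,O)=16, d(LR,PS)=13
3. join G+N (d=5) ⇒ GN; edges |G|=5/2, |N|=5/2
  updated: d(GN,LR)=57/4, d(GN,O)=10, d(GN,PS)=11
4. join GN+O (d=10) ⇒ GNO; edges |GN|=5/2, |O|=5
  updated: d(GNO,LR)=89/6, d(GNO,PS)=67/6
5. join GNO+PS (d=67/6) ⇒ GNOPS; edges |GNO|=7/12, |PS|=61/12
  updated: d(GNOPS,LR)=141/10
6. join GNOPS+LR (d=141/10) ⇒ GLNOPRS; edges |GNOPS|=22/15, |LR|=121/20
final tree: ((((G:5/2,N:5/2):5/2,O:5):7/12,(P:1/2,S:1/2):61/12):22/15,(L:1,R:1):121/20)
total length: 1721/60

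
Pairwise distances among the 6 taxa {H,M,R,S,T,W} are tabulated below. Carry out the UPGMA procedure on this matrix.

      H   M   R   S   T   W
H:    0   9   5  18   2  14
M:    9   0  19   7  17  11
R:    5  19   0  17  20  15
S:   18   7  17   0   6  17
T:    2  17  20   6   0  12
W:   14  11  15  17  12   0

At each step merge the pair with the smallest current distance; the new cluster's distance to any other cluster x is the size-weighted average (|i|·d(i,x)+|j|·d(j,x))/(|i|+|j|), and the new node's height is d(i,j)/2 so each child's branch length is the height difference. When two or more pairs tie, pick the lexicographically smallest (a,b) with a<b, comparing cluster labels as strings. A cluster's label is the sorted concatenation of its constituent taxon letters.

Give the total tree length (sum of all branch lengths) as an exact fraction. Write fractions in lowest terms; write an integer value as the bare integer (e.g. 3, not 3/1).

1. join H+T (d=2) ⇒ HT; edges |H|=1, |T|=1
  updated: d(HT,M)=13, d(HT,R)=25/2, d(HT,S)=12, d(HT,W)=13
2. join M+S (d=7) ⇒ MS; edges |M|=7/2, |S|=7/2
  updated: d(HT,MS)=25/2, d(MS,R)=18, d(MS,W)=14
3. join HT+MS (d=25/2) ⇒ HMST; edges |HT|=21/4, |MS|=11/4
  updated: d(HMST,R)=61/4, d(HMST,W)=27/2
4. join HMST+W (d=27/2) ⇒ HMSTW; edges |HMST|=1/2, |W|=27/4
  updated: d(HMSTW,R)=76/5
5. join HMSTW+R (d=76/5) ⇒ HMRSTW; edges |HMSTW|=17/20, |R|=38/5
final tree: ((((H:1,T:1):21/4,(M:7/2,S:7/2):11/4):1/2,W:27/4):17/20,R:38/5)
total length: 327/10

327/10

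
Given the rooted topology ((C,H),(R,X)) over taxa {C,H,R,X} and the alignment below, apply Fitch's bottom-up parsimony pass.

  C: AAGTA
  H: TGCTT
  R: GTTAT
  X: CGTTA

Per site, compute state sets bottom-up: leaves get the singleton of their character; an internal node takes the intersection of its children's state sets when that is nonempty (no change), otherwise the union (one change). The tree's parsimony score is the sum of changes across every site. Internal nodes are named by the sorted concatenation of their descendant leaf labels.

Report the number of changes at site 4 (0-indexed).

CH@0: {A} ∪ {T} = {A,T} (union, +1)
RX@0: {G} ∪ {C} = {C,G} (union, +1)
CHRX@0: {A,T} ∪ {C,G} = {A,C,G,T} (union, +1)
CH@1: {A} ∪ {G} = {A,G} (union, +1)
RX@1: {T} ∪ {G} = {G,T} (union, +1)
CHRX@1: {A,G} ∩ {G,T} = {G} (intersection, +0)
CH@2: {G} ∪ {C} = {C,G} (union, +1)
RX@2: {T} ∩ {T} = {T} (intersection, +0)
CHRX@2: {C,G} ∪ {T} = {C,G,T} (union, +1)
CH@3: {T} ∩ {T} = {T} (intersection, +0)
RX@3: {A} ∪ {T} = {A,T} (union, +1)
CHRX@3: {T} ∩ {A,T} = {T} (intersection, +0)
CH@4: {A} ∪ {T} = {A,T} (union, +1)
RX@4: {T} ∪ {A} = {A,T} (union, +1)
CHRX@4: {A,T} ∩ {A,T} = {A,T} (intersection, +0)
per-site changes: [3, 2, 2, 1, 2]; total = 10

2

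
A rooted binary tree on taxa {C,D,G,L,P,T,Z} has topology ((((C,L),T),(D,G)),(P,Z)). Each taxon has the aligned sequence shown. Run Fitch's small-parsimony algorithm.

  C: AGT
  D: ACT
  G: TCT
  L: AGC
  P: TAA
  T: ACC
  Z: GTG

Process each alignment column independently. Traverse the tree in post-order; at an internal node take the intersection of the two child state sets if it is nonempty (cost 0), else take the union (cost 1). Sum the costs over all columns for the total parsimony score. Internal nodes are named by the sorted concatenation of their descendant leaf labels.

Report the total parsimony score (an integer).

site 0, node CL: C={A} ∩ L={A} → {A} (+0)
site 0, node CLT: CL={A} ∩ T={A} → {A} (+0)
site 0, node DG: D={A} ∪ G={T} → {A,T} (+1)
site 0, node CDGLT: CLT={A} ∩ DG={A,T} → {A} (+0)
site 0, node PZ: P={T} ∪ Z={G} → {G,T} (+1)
site 0, node CDGLPTZ: CDGLT={A} ∪ PZ={G,T} → {A,G,T} (+1)
site 1, node CL: C={G} ∩ L={G} → {G} (+0)
site 1, node CLT: CL={G} ∪ T={C} → {C,G} (+1)
site 1, node DG: D={C} ∩ G={C} → {C} (+0)
site 1, node CDGLT: CLT={C,G} ∩ DG={C} → {C} (+0)
site 1, node PZ: P={A} ∪ Z={T} → {A,T} (+1)
site 1, node CDGLPTZ: CDGLT={C} ∪ PZ={A,T} → {A,C,T} (+1)
site 2, node CL: C={T} ∪ L={C} → {C,T} (+1)
site 2, node CLT: CL={C,T} ∩ T={C} → {C} (+0)
site 2, node DG: D={T} ∩ G={T} → {T} (+0)
site 2, node CDGLT: CLT={C} ∪ DG={T} → {C,T} (+1)
site 2, node PZ: P={A} ∪ Z={G} → {A,G} (+1)
site 2, node CDGLPTZ: CDGLT={C,T} ∪ PZ={A,G} → {A,C,G,T} (+1)
per-site changes: [3, 3, 4]; total = 10

10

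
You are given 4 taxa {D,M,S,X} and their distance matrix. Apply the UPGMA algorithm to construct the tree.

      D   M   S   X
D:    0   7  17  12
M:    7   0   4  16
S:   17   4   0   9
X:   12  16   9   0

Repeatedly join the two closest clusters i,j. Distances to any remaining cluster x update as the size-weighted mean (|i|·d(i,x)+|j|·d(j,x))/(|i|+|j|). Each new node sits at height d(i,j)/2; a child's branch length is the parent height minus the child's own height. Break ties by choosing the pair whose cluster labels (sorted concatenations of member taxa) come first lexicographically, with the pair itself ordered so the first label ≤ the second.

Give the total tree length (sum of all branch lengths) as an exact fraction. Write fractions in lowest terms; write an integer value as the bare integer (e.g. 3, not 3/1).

61/3

step 1: merge (M,S) at d=4; branch lengths M→2, S→2; new cluster MS
  updated: d(D,MS)=12, d(MS,X)=25/2
step 2: merge (D,MS) at d=12; branch lengths D→6, MS→4; new cluster DMS
  updated: d(DMS,X)=37/3
step 3: merge (DMS,X) at d=37/3; branch lengths DMS→1/6, X→37/6; new cluster DMSX
final tree: ((D:6,(M:2,S:2):4):1/6,X:37/6)
total length: 61/3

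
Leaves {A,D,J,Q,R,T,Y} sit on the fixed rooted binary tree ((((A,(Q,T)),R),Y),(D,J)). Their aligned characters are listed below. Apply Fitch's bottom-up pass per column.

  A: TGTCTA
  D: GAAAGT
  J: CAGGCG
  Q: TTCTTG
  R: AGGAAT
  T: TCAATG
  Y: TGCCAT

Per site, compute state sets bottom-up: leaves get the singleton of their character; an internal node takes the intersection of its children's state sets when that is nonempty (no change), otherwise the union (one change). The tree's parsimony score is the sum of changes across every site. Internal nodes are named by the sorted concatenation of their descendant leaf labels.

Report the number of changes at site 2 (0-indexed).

5

site 0, node QT: Q={T} ∩ T={T} → {T} (+0)
site 0, node AQT: A={T} ∩ QT={T} → {T} (+0)
site 0, node AQRT: AQT={T} ∪ R={A} → {A,T} (+1)
site 0, node AQRTY: AQRT={A,T} ∩ Y={T} → {T} (+0)
site 0, node DJ: D={G} ∪ J={C} → {C,G} (+1)
site 0, node ADJQRTY: AQRTY={T} ∪ DJ={C,G} → {C,G,T} (+1)
site 1, node QT: Q={T} ∪ T={C} → {C,T} (+1)
site 1, node AQT: A={G} ∪ QT={C,T} → {C,G,T} (+1)
site 1, node AQRT: AQT={C,G,T} ∩ R={G} → {G} (+0)
site 1, node AQRTY: AQRT={G} ∩ Y={G} → {G} (+0)
site 1, node DJ: D={A} ∩ J={A} → {A} (+0)
site 1, node ADJQRTY: AQRTY={G} ∪ DJ={A} → {A,G} (+1)
site 2, node QT: Q={C} ∪ T={A} → {A,C} (+1)
site 2, node AQT: A={T} ∪ QT={A,C} → {A,C,T} (+1)
site 2, node AQRT: AQT={A,C,T} ∪ R={G} → {A,C,G,T} (+1)
site 2, node AQRTY: AQRT={A,C,G,T} ∩ Y={C} → {C} (+0)
site 2, node DJ: D={A} ∪ J={G} → {A,G} (+1)
site 2, node ADJQRTY: AQRTY={C} ∪ DJ={A,G} → {A,C,G} (+1)
site 3, node QT: Q={T} ∪ T={A} → {A,T} (+1)
site 3, node AQT: A={C} ∪ QT={A,T} → {A,C,T} (+1)
site 3, node AQRT: AQT={A,C,T} ∩ R={A} → {A} (+0)
site 3, node AQRTY: AQRT={A} ∪ Y={C} → {A,C} (+1)
site 3, node DJ: D={A} ∪ J={G} → {A,G} (+1)
site 3, node ADJQRTY: AQRTY={A,C} ∩ DJ={A,G} → {A} (+0)
site 4, node QT: Q={T} ∩ T={T} → {T} (+0)
site 4, node AQT: A={T} ∩ QT={T} → {T} (+0)
site 4, node AQRT: AQT={T} ∪ R={A} → {A,T} (+1)
site 4, node AQRTY: AQRT={A,T} ∩ Y={A} → {A} (+0)
site 4, node DJ: D={G} ∪ J={C} → {C,G} (+1)
site 4, node ADJQRTY: AQRTY={A} ∪ DJ={C,G} → {A,C,G} (+1)
site 5, node QT: Q={G} ∩ T={G} → {G} (+0)
site 5, node AQT: A={A} ∪ QT={G} → {A,G} (+1)
site 5, node AQRT: AQT={A,G} ∪ R={T} → {A,G,T} (+1)
site 5, node AQRTY: AQRT={A,G,T} ∩ Y={T} → {T} (+0)
site 5, node DJ: D={T} ∪ J={G} → {G,T} (+1)
site 5, node ADJQRTY: AQRTY={T} ∩ DJ={G,T} → {T} (+0)
per-site changes: [3, 3, 5, 4, 3, 3]; total = 21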